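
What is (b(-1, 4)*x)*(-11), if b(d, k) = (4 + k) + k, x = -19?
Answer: 2508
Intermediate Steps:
b(d, k) = 4 + 2*k
(b(-1, 4)*x)*(-11) = ((4 + 2*4)*(-19))*(-11) = ((4 + 8)*(-19))*(-11) = (12*(-19))*(-11) = -228*(-11) = 2508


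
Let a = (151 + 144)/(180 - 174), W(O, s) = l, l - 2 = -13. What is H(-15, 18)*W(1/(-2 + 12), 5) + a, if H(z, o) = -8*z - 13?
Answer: -6767/6 ≈ -1127.8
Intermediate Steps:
H(z, o) = -13 - 8*z
l = -11 (l = 2 - 13 = -11)
W(O, s) = -11
a = 295/6 ≈ 49.167
H(-15, 18)*W(1/(-2 + 12), 5) + a = (-13 - 8*(-15))*(-11) + 295/6 = (-13 + 120)*(-11) + 295/6 = 107*(-11) + 295/6 = -1177 + 295/6 = -6767/6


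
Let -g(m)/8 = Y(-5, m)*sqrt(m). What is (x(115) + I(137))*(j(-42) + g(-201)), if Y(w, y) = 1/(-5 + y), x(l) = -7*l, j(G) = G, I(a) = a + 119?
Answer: 23058 - 2196*I*sqrt(201)/103 ≈ 23058.0 - 302.27*I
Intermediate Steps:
I(a) = 119 + a
g(m) = -8*sqrt(m)/(-5 + m)
(x(115) + I(137))*(j(-42) + g(-201)) = (-7*115 + (119 + 137))*(-42 - 8*sqrt(-201)/(-5 - 201)) = (-805 + 256)*(-42 - 8*I*sqrt(201)/(-206)) = -549*(-42 - 8*I*sqrt(201)*(-1/206)) = -549*(-42 + 4*I*sqrt(201)/103) = 23058 - 2196*I*sqrt(201)/103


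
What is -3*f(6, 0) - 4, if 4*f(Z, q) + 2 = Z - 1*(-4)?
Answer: -10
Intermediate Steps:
f(Z, q) = ½ + Z/4 (f(Z, q) = -½ + (Z - 1*(-4))/4 = -½ + (Z + 4)/4 = -½ + (4 + Z)/4 = -½ + (1 + Z/4) = ½ + Z/4)
-3*f(6, 0) - 4 = -3*(½ + (¼)*6) - 4 = -3*(½ + 3/2) - 4 = -3*2 - 4 = -6 - 4 = -10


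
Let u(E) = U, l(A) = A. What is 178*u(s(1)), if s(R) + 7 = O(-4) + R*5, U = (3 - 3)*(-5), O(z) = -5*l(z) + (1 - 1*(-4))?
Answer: 0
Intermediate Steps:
O(z) = 5 - 5*z (O(z) = -5*z + (1 - 1*(-4)) = -5*z + (1 + 4) = -5*z + 5 = 5 - 5*z)
U = 0 (U = 0*(-5) = 0)
s(R) = 18 + 5*R (s(R) = -7 + ((5 - 5*(-4)) + R*5) = -7 + ((5 + 20) + 5*R) = -7 + (25 + 5*R) = 18 + 5*R)
u(E) = 0
178*u(s(1)) = 178*0 = 0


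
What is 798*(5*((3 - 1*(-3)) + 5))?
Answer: 43890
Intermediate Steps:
798*(5*((3 - 1*(-3)) + 5)) = 798*(5*((3 + 3) + 5)) = 798*(5*(6 + 5)) = 798*(5*11) = 798*55 = 43890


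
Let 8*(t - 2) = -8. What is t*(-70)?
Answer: -70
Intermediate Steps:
t = 1 (t = 2 + (1/8)*(-8) = 2 - 1 = 1)
t*(-70) = 1*(-70) = -70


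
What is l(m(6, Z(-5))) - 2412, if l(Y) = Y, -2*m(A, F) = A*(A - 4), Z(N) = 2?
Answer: -2418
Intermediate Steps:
m(A, F) = -A*(-4 + A)/2 (m(A, F) = -A*(A - 4)/2 = -A*(-4 + A)/2)
l(m(6, Z(-5))) - 2412 = (1/2)*6*(4 - 1*6) - 2412 = (1/2)*6*(4 - 6) - 2412 = (1/2)*6*(-2) - 2412 = -6 - 2412 = -2418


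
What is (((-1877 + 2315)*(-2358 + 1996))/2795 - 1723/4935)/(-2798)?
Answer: 157457929/7718744670 ≈ 0.020399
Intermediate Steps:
(((-1877 + 2315)*(-2358 + 1996))/2795 - 1723/4935)/(-2798) = ((438*(-362))*(1/2795) - 1723*1/4935)*(-1/2798) = (-158556*1/2795 - 1723/4935)*(-1/2798) = (-158556/2795 - 1723/4935)*(-1/2798) = -157457929/2758665*(-1/2798) = 157457929/7718744670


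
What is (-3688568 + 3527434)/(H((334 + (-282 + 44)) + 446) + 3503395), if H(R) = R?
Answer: -161134/3503937 ≈ -0.045987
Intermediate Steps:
(-3688568 + 3527434)/(H((334 + (-282 + 44)) + 446) + 3503395) = (-3688568 + 3527434)/(((334 + (-282 + 44)) + 446) + 3503395) = -161134/(((334 - 238) + 446) + 3503395) = -161134/((96 + 446) + 3503395) = -161134/(542 + 3503395) = -161134/3503937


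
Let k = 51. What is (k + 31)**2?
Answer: 6724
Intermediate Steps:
(k + 31)**2 = (51 + 31)**2 = 82**2 = 6724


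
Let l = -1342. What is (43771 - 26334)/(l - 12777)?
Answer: -2491/2017 ≈ -1.2350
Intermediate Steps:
(43771 - 26334)/(l - 12777) = (43771 - 26334)/(-1342 - 12777) = 17437/(-14119) = 17437*(-1/14119) = -2491/2017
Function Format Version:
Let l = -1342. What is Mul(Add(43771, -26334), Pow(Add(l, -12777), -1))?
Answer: Rational(-2491, 2017) ≈ -1.2350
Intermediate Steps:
Mul(Add(43771, -26334), Pow(Add(l, -12777), -1)) = Mul(Add(43771, -26334), Pow(Add(-1342, -12777), -1)) = Mul(17437, Pow(-14119, -1)) = Mul(17437, Rational(-1, 14119)) = Rational(-2491, 2017)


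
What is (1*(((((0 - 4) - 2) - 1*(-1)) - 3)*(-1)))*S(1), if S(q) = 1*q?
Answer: 8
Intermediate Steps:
S(q) = q
(1*(((((0 - 4) - 2) - 1*(-1)) - 3)*(-1)))*S(1) = (1*(((((0 - 4) - 2) - 1*(-1)) - 3)*(-1)))*1 = (1*((((-4 - 2) + 1) - 3)*(-1)))*1 = (1*(((-6 + 1) - 3)*(-1)))*1 = (1*((-5 - 3)*(-1)))*1 = (1*(-8*(-1)))*1 = (1*8)*1 = 8*1 = 8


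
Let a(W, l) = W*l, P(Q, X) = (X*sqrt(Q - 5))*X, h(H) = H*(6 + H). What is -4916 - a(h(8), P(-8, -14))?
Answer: -4916 - 21952*I*sqrt(13) ≈ -4916.0 - 79149.0*I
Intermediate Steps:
P(Q, X) = X**2*sqrt(-5 + Q) (P(Q, X) = (X*sqrt(-5 + Q))*X = X**2*sqrt(-5 + Q))
-4916 - a(h(8), P(-8, -14)) = -4916 - 8*(6 + 8)*(-14)**2*sqrt(-5 - 8) = -4916 - 8*14*196*sqrt(-13) = -4916 - 112*196*(I*sqrt(13)) = -4916 - 112*196*I*sqrt(13) = -4916 - 21952*I*sqrt(13)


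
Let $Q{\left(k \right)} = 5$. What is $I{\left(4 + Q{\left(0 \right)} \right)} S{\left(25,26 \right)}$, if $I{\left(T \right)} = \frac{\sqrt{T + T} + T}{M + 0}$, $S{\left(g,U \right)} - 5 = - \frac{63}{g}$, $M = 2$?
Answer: $\frac{279}{25} + \frac{93 \sqrt{2}}{25} \approx 16.421$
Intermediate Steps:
$S{\left(g,U \right)} = 5 - \frac{63}{g}$
$I{\left(T \right)} = \frac{T}{2} + \frac{\sqrt{2} \sqrt{T}}{2}$ ($I{\left(T \right)} = \frac{\sqrt{T + T} + T}{2 + 0} = \frac{\sqrt{2 T} + T}{2} = \left(\sqrt{2} \sqrt{T} + T\right) \frac{1}{2} = \left(T + \sqrt{2} \sqrt{T}\right) \frac{1}{2} = \frac{T}{2} + \frac{\sqrt{2} \sqrt{T}}{2}$)
$I{\left(4 + Q{\left(0 \right)} \right)} S{\left(25,26 \right)} = \left(\frac{4 + 5}{2} + \frac{\sqrt{2} \sqrt{4 + 5}}{2}\right) \left(5 - \frac{63}{25}\right) = \left(\frac{1}{2} \cdot 9 + \frac{\sqrt{2} \sqrt{9}}{2}\right) \left(5 - \frac{63}{25}\right) = \left(\frac{9}{2} + \frac{1}{2} \sqrt{2} \cdot 3\right) \left(5 - \frac{63}{25}\right) = \left(\frac{9}{2} + \frac{3 \sqrt{2}}{2}\right) \frac{62}{25} = \frac{279}{25} + \frac{93 \sqrt{2}}{25}$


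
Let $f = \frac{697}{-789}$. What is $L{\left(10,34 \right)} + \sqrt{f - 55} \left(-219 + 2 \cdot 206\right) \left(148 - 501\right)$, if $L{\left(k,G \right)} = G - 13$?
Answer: $21 - \frac{136258 i \sqrt{8697147}}{789} \approx 21.0 - 5.093 \cdot 10^{5} i$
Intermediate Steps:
$f = - \frac{697}{789}$ ($f = 697 \left(- \frac{1}{789}\right) = - \frac{697}{789} \approx -0.8834$)
$L{\left(k,G \right)} = -13 + G$
$L{\left(10,34 \right)} + \sqrt{f - 55} \left(-219 + 2 \cdot 206\right) \left(148 - 501\right) = \left(-13 + 34\right) + \sqrt{- \frac{697}{789} - 55} \left(-219 + 2 \cdot 206\right) \left(148 - 501\right) = 21 + \sqrt{- \frac{44092}{789}} \left(-219 + 412\right) \left(-353\right) = 21 + \frac{2 i \sqrt{8697147}}{789} \cdot 193 \left(-353\right) = 21 + \frac{2 i \sqrt{8697147}}{789} \left(-68129\right) = 21 - \frac{136258 i \sqrt{8697147}}{789}$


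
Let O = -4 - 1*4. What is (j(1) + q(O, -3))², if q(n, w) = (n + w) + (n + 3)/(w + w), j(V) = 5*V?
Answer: 961/36 ≈ 26.694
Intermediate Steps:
O = -8 (O = -4 - 4 = -8)
q(n, w) = n + w + (3 + n)/(2*w) (q(n, w) = (n + w) + (3 + n)/((2*w)) = (n + w) + (3 + n)*(1/(2*w)) = (n + w) + (3 + n)/(2*w) = n + w + (3 + n)/(2*w))
(j(1) + q(O, -3))² = (5*1 + (½)*(3 - 8 + 2*(-3)*(-8 - 3))/(-3))² = (5 + (½)*(-⅓)*(3 - 8 + 2*(-3)*(-11)))² = (5 + (½)*(-⅓)*(3 - 8 + 66))² = (5 + (½)*(-⅓)*61)² = (5 - 61/6)² = (-31/6)² = 961/36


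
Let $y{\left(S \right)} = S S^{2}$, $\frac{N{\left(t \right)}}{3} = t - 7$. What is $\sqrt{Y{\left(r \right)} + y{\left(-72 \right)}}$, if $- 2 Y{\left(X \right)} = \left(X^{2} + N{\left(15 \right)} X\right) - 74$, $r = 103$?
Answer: $\frac{i \sqrt{1519006}}{2} \approx 616.24 i$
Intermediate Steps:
$N{\left(t \right)} = -21 + 3 t$ ($N{\left(t \right)} = 3 \left(t - 7\right) = 3 \left(-7 + t\right) = -21 + 3 t$)
$y{\left(S \right)} = S^{3}$
$Y{\left(X \right)} = 37 - 12 X - \frac{X^{2}}{2}$ ($Y{\left(X \right)} = - \frac{\left(X^{2} + \left(-21 + 3 \cdot 15\right) X\right) - 74}{2} = - \frac{\left(X^{2} + \left(-21 + 45\right) X\right) - 74}{2} = - \frac{\left(X^{2} + 24 X\right) - 74}{2} = - \frac{-74 + X^{2} + 24 X}{2} = 37 - 12 X - \frac{X^{2}}{2}$)
$\sqrt{Y{\left(r \right)} + y{\left(-72 \right)}} = \sqrt{\left(37 - 1236 - \frac{103^{2}}{2}\right) + \left(-72\right)^{3}} = \sqrt{\left(37 - 1236 - \frac{10609}{2}\right) - 373248} = \sqrt{- \frac{13007}{2} - 373248} = \sqrt{- \frac{759503}{2}} = \frac{i \sqrt{1519006}}{2}$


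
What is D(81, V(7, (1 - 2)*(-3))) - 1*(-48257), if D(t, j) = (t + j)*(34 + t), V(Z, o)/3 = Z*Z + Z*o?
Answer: 81722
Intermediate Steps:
V(Z, o) = 3*Z**2 + 3*Z*o (V(Z, o) = 3*(Z*Z + Z*o) = 3*(Z**2 + Z*o) = 3*Z**2 + 3*Z*o)
D(t, j) = (34 + t)*(j + t) (D(t, j) = (j + t)*(34 + t) = (34 + t)*(j + t))
D(81, V(7, (1 - 2)*(-3))) - 1*(-48257) = (81**2 + 34*(3*7*(7 + (1 - 2)*(-3))) + 34*81 + (3*7*(7 + (1 - 2)*(-3)))*81) - 1*(-48257) = (6561 + 34*(3*7*(7 - 1*(-3))) + 2754 + (3*7*(7 - 1*(-3)))*81) + 48257 = (6561 + 34*(3*7*(7 + 3)) + 2754 + (3*7*(7 + 3))*81) + 48257 = (6561 + 34*(3*7*10) + 2754 + (3*7*10)*81) + 48257 = (6561 + 34*210 + 2754 + 210*81) + 48257 = (6561 + 7140 + 2754 + 17010) + 48257 = 33465 + 48257 = 81722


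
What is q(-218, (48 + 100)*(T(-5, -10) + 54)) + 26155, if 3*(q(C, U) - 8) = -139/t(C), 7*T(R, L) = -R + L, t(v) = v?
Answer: 17110741/654 ≈ 26163.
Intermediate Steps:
T(R, L) = -R/7 + L/7 (T(R, L) = (-R + L)/7 = (L - R)/7 = -R/7 + L/7)
q(C, U) = 8 - 139/(3*C) (q(C, U) = 8 + (-139/C)/3 = 8 - 139/(3*C))
q(-218, (48 + 100)*(T(-5, -10) + 54)) + 26155 = (8 - 139/3/(-218)) + 26155 = (8 - 139/3*(-1/218)) + 26155 = (8 + 139/654) + 26155 = 5371/654 + 26155 = 17110741/654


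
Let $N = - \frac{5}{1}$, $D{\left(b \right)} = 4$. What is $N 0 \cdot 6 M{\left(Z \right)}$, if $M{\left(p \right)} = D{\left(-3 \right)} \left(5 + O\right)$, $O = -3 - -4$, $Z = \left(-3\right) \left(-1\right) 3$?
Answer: $0$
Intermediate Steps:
$Z = 9$ ($Z = 3 \cdot 3 = 9$)
$O = 1$ ($O = -3 + 4 = 1$)
$N = -5$ ($N = \left(-5\right) 1 = -5$)
$M{\left(p \right)} = 24$ ($M{\left(p \right)} = 4 \left(5 + 1\right) = 4 \cdot 6 = 24$)
$N 0 \cdot 6 M{\left(Z \right)} = \left(-5\right) 0 \cdot 6 \cdot 24 = 0 \cdot 6 \cdot 24 = 0 \cdot 24 = 0$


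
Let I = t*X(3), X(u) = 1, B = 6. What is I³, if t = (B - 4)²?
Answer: 64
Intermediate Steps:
t = 4 (t = (6 - 4)² = 2² = 4)
I = 4 (I = 4*1 = 4)
I³ = 4³ = 64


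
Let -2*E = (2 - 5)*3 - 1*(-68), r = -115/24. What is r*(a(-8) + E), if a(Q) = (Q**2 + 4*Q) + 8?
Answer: -805/16 ≈ -50.313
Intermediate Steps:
a(Q) = 8 + Q**2 + 4*Q
r = -115/24 (r = -115*1/24 = -115/24 ≈ -4.7917)
E = -59/2 (E = -((2 - 5)*3 - 1*(-68))/2 = -(-3*3 + 68)/2 = -(-9 + 68)/2 = -1/2*59 = -59/2 ≈ -29.500)
r*(a(-8) + E) = -115*((8 + (-8)**2 + 4*(-8)) - 59/2)/24 = -115*((8 + 64 - 32) - 59/2)/24 = -115*(40 - 59/2)/24 = -115/24*21/2 = -805/16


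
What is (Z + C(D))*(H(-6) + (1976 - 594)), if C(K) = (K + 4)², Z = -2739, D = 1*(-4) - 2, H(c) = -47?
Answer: -3651225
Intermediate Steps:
D = -6 (D = -4 - 2 = -6)
C(K) = (4 + K)²
(Z + C(D))*(H(-6) + (1976 - 594)) = (-2739 + (4 - 6)²)*(-47 + (1976 - 594)) = (-2739 + (-2)²)*(-47 + 1382) = (-2739 + 4)*1335 = -2735*1335 = -3651225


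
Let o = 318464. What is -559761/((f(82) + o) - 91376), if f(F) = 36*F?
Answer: -186587/76680 ≈ -2.4333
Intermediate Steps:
-559761/((f(82) + o) - 91376) = -559761/((36*82 + 318464) - 91376) = -559761/((2952 + 318464) - 91376) = -559761/(321416 - 91376) = -559761/230040 = -559761*1/230040 = -186587/76680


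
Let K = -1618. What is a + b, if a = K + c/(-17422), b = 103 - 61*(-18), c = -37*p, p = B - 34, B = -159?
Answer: -7272115/17422 ≈ -417.41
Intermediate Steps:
p = -193 (p = -159 - 34 = -193)
c = 7141 (c = -37*(-193) = 7141)
b = 1201 (b = 103 + 1098 = 1201)
a = -28195937/17422 (a = -1618 + 7141/(-17422) = -1618 + 7141*(-1/17422) = -1618 - 7141/17422 = -28195937/17422 ≈ -1618.4)
a + b = -28195937/17422 + 1201 = -7272115/17422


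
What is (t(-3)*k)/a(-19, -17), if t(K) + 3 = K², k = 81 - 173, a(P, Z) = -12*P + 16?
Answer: -138/61 ≈ -2.2623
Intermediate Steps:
a(P, Z) = 16 - 12*P
k = -92
t(K) = -3 + K²
(t(-3)*k)/a(-19, -17) = ((-3 + (-3)²)*(-92))/(16 - 12*(-19)) = ((-3 + 9)*(-92))/(16 + 228) = (6*(-92))/244 = -552*1/244 = -138/61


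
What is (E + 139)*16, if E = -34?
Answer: 1680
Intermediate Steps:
(E + 139)*16 = (-34 + 139)*16 = 105*16 = 1680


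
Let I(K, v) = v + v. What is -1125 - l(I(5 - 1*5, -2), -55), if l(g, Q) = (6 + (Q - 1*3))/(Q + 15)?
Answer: -11263/10 ≈ -1126.3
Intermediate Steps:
I(K, v) = 2*v
l(g, Q) = (3 + Q)/(15 + Q) (l(g, Q) = (6 + (Q - 3))/(15 + Q) = (6 + (-3 + Q))/(15 + Q) = (3 + Q)/(15 + Q))
-1125 - l(I(5 - 1*5, -2), -55) = -1125 - (3 - 55)/(15 - 55) = -1125 - (-52)/(-40) = -1125 - (-1)*(-52)/40 = -1125 - 1*13/10 = -1125 - 13/10 = -11263/10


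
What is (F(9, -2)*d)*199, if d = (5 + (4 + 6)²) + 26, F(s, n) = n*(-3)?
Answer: 156414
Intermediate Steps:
F(s, n) = -3*n
d = 131 (d = (5 + 10²) + 26 = (5 + 100) + 26 = 105 + 26 = 131)
(F(9, -2)*d)*199 = (-3*(-2)*131)*199 = (6*131)*199 = 786*199 = 156414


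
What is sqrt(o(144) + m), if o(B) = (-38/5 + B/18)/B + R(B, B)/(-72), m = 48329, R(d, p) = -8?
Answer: sqrt(173984810)/60 ≈ 219.84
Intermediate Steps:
o(B) = 1/9 + (-38/5 + B/18)/B (o(B) = (-38/5 + B/18)/B - 8/(-72) = (-38*1/5 + B*(1/18))/B - 8*(-1/72) = (-38/5 + B/18)/B + 1/9 = 1/9 + (-38/5 + B/18)/B)
sqrt(o(144) + m) = sqrt((1/30)*(-228 + 5*144)/144 + 48329) = sqrt((1/30)*(1/144)*(-228 + 720) + 48329) = sqrt((1/30)*(1/144)*492 + 48329) = sqrt(41/360 + 48329) = sqrt(17398481/360) = sqrt(173984810)/60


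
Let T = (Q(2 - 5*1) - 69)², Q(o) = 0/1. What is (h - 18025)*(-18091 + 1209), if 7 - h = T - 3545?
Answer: 324708388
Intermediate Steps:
Q(o) = 0 (Q(o) = 0*1 = 0)
T = 4761 (T = (0 - 69)² = (-69)² = 4761)
h = -1209 (h = 7 - (4761 - 3545) = 7 - 1*1216 = 7 - 1216 = -1209)
(h - 18025)*(-18091 + 1209) = (-1209 - 18025)*(-18091 + 1209) = -19234*(-16882) = 324708388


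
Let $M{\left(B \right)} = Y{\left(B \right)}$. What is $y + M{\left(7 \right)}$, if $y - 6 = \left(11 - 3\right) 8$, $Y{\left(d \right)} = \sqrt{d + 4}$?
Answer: $70 + \sqrt{11} \approx 73.317$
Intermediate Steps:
$Y{\left(d \right)} = \sqrt{4 + d}$
$M{\left(B \right)} = \sqrt{4 + B}$
$y = 70$ ($y = 6 + \left(11 - 3\right) 8 = 6 + 8 \cdot 8 = 6 + 64 = 70$)
$y + M{\left(7 \right)} = 70 + \sqrt{4 + 7} = 70 + \sqrt{11}$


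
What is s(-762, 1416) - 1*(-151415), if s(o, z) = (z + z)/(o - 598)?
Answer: 12870098/85 ≈ 1.5141e+5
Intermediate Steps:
s(o, z) = 2*z/(-598 + o) (s(o, z) = (2*z)/(-598 + o) = 2*z/(-598 + o))
s(-762, 1416) - 1*(-151415) = 2*1416/(-598 - 762) - 1*(-151415) = 2*1416/(-1360) + 151415 = 2*1416*(-1/1360) + 151415 = -177/85 + 151415 = 12870098/85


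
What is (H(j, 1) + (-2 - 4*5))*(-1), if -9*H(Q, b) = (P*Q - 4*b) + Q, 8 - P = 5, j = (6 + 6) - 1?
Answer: 238/9 ≈ 26.444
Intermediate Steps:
j = 11 (j = 12 - 1 = 11)
P = 3 (P = 8 - 1*5 = 8 - 5 = 3)
H(Q, b) = -4*Q/9 + 4*b/9 (H(Q, b) = -((3*Q - 4*b) + Q)/9 = -((-4*b + 3*Q) + Q)/9 = -(-4*b + 4*Q)/9 = -4*Q/9 + 4*b/9)
(H(j, 1) + (-2 - 4*5))*(-1) = ((-4/9*11 + (4/9)*1) + (-2 - 4*5))*(-1) = ((-44/9 + 4/9) + (-2 - 20))*(-1) = (-40/9 - 22)*(-1) = -238/9*(-1) = 238/9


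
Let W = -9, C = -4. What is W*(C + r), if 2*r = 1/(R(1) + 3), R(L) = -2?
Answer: 63/2 ≈ 31.500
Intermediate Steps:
r = ½ (r = 1/(2*(-2 + 3)) = (½)/1 = (½)*1 = ½ ≈ 0.50000)
W*(C + r) = -9*(-4 + ½) = -9*(-7/2) = 63/2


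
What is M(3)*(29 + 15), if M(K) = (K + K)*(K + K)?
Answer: 1584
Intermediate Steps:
M(K) = 4*K**2 (M(K) = (2*K)*(2*K) = 4*K**2)
M(3)*(29 + 15) = (4*3**2)*(29 + 15) = (4*9)*44 = 36*44 = 1584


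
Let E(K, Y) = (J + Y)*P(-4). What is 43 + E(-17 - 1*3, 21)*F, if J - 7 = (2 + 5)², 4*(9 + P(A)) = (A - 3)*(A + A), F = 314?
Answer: 120933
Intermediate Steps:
P(A) = -9 + A*(-3 + A)/2 (P(A) = -9 + ((A - 3)*(A + A))/4 = -9 + ((-3 + A)*(2*A))/4 = -9 + (2*A*(-3 + A))/4 = -9 + A*(-3 + A)/2)
J = 56 (J = 7 + (2 + 5)² = 7 + 7² = 7 + 49 = 56)
E(K, Y) = 280 + 5*Y (E(K, Y) = (56 + Y)*(-9 + (½)*(-4)² - 3/2*(-4)) = (56 + Y)*(-9 + (½)*16 + 6) = (56 + Y)*(-9 + 8 + 6) = (56 + Y)*5 = 280 + 5*Y)
43 + E(-17 - 1*3, 21)*F = 43 + (280 + 5*21)*314 = 43 + (280 + 105)*314 = 43 + 385*314 = 43 + 120890 = 120933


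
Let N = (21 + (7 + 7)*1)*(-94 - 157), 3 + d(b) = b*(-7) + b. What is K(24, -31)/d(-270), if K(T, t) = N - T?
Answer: -8809/1617 ≈ -5.4477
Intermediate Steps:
d(b) = -3 - 6*b (d(b) = -3 + (b*(-7) + b) = -3 + (-7*b + b) = -3 - 6*b)
N = -8785 (N = (21 + 14*1)*(-251) = (21 + 14)*(-251) = 35*(-251) = -8785)
K(T, t) = -8785 - T
K(24, -31)/d(-270) = (-8785 - 1*24)/(-3 - 6*(-270)) = (-8785 - 24)/(-3 + 1620) = -8809/1617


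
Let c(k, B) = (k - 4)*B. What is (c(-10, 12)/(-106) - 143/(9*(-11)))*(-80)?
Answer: -115600/477 ≈ -242.35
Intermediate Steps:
c(k, B) = B*(-4 + k) (c(k, B) = (-4 + k)*B = B*(-4 + k))
(c(-10, 12)/(-106) - 143/(9*(-11)))*(-80) = ((12*(-4 - 10))/(-106) - 143/(9*(-11)))*(-80) = ((12*(-14))*(-1/106) - 143/(-99))*(-80) = (-168*(-1/106) - 143*(-1/99))*(-80) = (84/53 + 13/9)*(-80) = (1445/477)*(-80) = -115600/477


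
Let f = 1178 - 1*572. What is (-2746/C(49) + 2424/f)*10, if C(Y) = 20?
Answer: -1333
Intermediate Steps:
f = 606 (f = 1178 - 572 = 606)
(-2746/C(49) + 2424/f)*10 = (-2746/20 + 2424/606)*10 = (-2746*1/20 + 2424*(1/606))*10 = (-1373/10 + 4)*10 = -1333/10*10 = -1333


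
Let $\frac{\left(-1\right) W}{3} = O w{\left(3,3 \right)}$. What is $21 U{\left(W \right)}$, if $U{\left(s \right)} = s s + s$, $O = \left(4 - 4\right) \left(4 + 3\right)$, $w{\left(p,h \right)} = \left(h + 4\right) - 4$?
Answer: $0$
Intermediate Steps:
$w{\left(p,h \right)} = h$ ($w{\left(p,h \right)} = \left(4 + h\right) - 4 = h$)
$O = 0$ ($O = 0 \cdot 7 = 0$)
$W = 0$ ($W = - 3 \cdot 0 \cdot 3 = \left(-3\right) 0 = 0$)
$U{\left(s \right)} = s + s^{2}$ ($U{\left(s \right)} = s^{2} + s = s + s^{2}$)
$21 U{\left(W \right)} = 21 \cdot 0 \left(1 + 0\right) = 21 \cdot 0 \cdot 1 = 21 \cdot 0 = 0$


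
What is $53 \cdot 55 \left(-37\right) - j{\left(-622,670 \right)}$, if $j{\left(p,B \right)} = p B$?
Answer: $308885$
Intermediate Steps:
$j{\left(p,B \right)} = B p$
$53 \cdot 55 \left(-37\right) - j{\left(-622,670 \right)} = 53 \cdot 55 \left(-37\right) - 670 \left(-622\right) = 2915 \left(-37\right) - -416740 = -107855 + 416740 = 308885$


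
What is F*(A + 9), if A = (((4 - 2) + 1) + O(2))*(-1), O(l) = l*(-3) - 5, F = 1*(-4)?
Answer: -68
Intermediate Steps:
F = -4
O(l) = -5 - 3*l (O(l) = -3*l - 5 = -5 - 3*l)
A = 8 (A = (((4 - 2) + 1) + (-5 - 3*2))*(-1) = ((2 + 1) + (-5 - 6))*(-1) = (3 - 11)*(-1) = -8*(-1) = 8)
F*(A + 9) = -4*(8 + 9) = -4*17 = -68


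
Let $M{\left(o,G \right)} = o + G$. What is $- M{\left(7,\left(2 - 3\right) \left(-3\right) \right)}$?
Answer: $-10$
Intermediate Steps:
$M{\left(o,G \right)} = G + o$
$- M{\left(7,\left(2 - 3\right) \left(-3\right) \right)} = - (\left(2 - 3\right) \left(-3\right) + 7) = - (\left(-1\right) \left(-3\right) + 7) = - (3 + 7) = \left(-1\right) 10 = -10$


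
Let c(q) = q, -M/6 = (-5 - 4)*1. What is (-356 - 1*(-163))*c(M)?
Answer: -10422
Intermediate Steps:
M = 54 (M = -6*(-5 - 4) = -(-54) = -6*(-9) = 54)
(-356 - 1*(-163))*c(M) = (-356 - 1*(-163))*54 = (-356 + 163)*54 = -193*54 = -10422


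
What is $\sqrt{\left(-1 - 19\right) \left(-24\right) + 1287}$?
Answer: $\sqrt{1767} \approx 42.036$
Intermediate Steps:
$\sqrt{\left(-1 - 19\right) \left(-24\right) + 1287} = \sqrt{\left(-20\right) \left(-24\right) + 1287} = \sqrt{480 + 1287} = \sqrt{1767}$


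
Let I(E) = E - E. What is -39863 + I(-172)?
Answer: -39863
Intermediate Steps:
I(E) = 0
-39863 + I(-172) = -39863 + 0 = -39863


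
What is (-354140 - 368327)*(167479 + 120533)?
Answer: -208079165604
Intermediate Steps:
(-354140 - 368327)*(167479 + 120533) = -722467*288012 = -208079165604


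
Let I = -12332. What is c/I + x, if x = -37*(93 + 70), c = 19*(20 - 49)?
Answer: -74373741/12332 ≈ -6031.0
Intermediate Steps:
c = -551 (c = 19*(-29) = -551)
x = -6031 (x = -37*163 = -6031)
c/I + x = -551/(-12332) - 6031 = -551*(-1/12332) - 6031 = 551/12332 - 6031 = -74373741/12332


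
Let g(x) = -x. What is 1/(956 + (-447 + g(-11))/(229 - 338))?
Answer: 1/960 ≈ 0.0010417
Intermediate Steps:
1/(956 + (-447 + g(-11))/(229 - 338)) = 1/(956 + (-447 - 1*(-11))/(229 - 338)) = 1/(956 + (-447 + 11)/(-109)) = 1/(956 - 436*(-1/109)) = 1/(956 + 4) = 1/960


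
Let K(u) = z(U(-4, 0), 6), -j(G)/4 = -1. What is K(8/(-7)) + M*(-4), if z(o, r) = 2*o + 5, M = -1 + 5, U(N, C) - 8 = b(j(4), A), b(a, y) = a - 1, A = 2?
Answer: 11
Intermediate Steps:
j(G) = 4 (j(G) = -4*(-1) = 4)
b(a, y) = -1 + a
U(N, C) = 11 (U(N, C) = 8 + (-1 + 4) = 8 + 3 = 11)
M = 4
z(o, r) = 5 + 2*o
K(u) = 27 (K(u) = 5 + 2*11 = 5 + 22 = 27)
K(8/(-7)) + M*(-4) = 27 + 4*(-4) = 27 - 16 = 11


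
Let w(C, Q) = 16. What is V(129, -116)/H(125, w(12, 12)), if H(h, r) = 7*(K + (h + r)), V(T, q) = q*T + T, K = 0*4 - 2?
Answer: -14835/973 ≈ -15.247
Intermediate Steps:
K = -2 (K = 0 - 2 = -2)
V(T, q) = T + T*q (V(T, q) = T*q + T = T + T*q)
H(h, r) = -14 + 7*h + 7*r (H(h, r) = 7*(-2 + (h + r)) = 7*(-2 + h + r) = -14 + 7*h + 7*r)
V(129, -116)/H(125, w(12, 12)) = (129*(1 - 116))/(-14 + 7*125 + 7*16) = (129*(-115))/(-14 + 875 + 112) = -14835/973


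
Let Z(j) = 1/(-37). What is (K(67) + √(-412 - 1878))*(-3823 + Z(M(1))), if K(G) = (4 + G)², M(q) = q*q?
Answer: -713059532/37 - 141452*I*√2290/37 ≈ -1.9272e+7 - 1.8295e+5*I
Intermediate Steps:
M(q) = q²
Z(j) = -1/37
(K(67) + √(-412 - 1878))*(-3823 + Z(M(1))) = ((4 + 67)² + √(-412 - 1878))*(-3823 - 1/37) = (71² + √(-2290))*(-141452/37) = (5041 + I*√2290)*(-141452/37) = -713059532/37 - 141452*I*√2290/37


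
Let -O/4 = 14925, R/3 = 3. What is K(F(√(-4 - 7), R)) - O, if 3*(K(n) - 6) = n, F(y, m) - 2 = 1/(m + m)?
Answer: 3224161/54 ≈ 59707.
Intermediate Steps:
R = 9 (R = 3*3 = 9)
F(y, m) = 2 + 1/(2*m) (F(y, m) = 2 + 1/(m + m) = 2 + 1/(2*m))
O = -59700 (O = -4*14925 = -59700)
K(n) = 6 + n/3
K(F(√(-4 - 7), R)) - O = (6 + (2 + (½)/9)/3) - 1*(-59700) = (6 + (2 + (½)*(⅑))/3) + 59700 = (6 + (2 + 1/18)/3) + 59700 = (6 + (⅓)*(37/18)) + 59700 = (6 + 37/54) + 59700 = 361/54 + 59700 = 3224161/54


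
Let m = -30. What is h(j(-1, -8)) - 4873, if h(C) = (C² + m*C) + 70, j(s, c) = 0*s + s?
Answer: -4772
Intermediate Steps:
j(s, c) = s (j(s, c) = 0 + s = s)
h(C) = 70 + C² - 30*C (h(C) = (C² - 30*C) + 70 = 70 + C² - 30*C)
h(j(-1, -8)) - 4873 = (70 + (-1)² - 30*(-1)) - 4873 = (70 + 1 + 30) - 4873 = 101 - 4873 = -4772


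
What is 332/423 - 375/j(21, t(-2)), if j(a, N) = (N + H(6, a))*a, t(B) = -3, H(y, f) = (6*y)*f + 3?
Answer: 189341/248724 ≈ 0.76125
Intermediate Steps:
H(y, f) = 3 + 6*f*y (H(y, f) = 6*f*y + 3 = 3 + 6*f*y)
j(a, N) = a*(3 + N + 36*a) (j(a, N) = (N + (3 + 6*a*6))*a = (N + (3 + 36*a))*a = (3 + N + 36*a)*a = a*(3 + N + 36*a))
332/423 - 375/j(21, t(-2)) = 332/423 - 375*1/(21*(3 - 3 + 36*21)) = 332*(1/423) - 375*1/(21*(3 - 3 + 756)) = 332/423 - 375/(21*756) = 332/423 - 375/15876 = 332/423 - 375*1/15876 = 332/423 - 125/5292 = 189341/248724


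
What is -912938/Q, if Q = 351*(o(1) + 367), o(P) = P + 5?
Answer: -70226/10071 ≈ -6.9731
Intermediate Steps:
o(P) = 5 + P
Q = 130923 (Q = 351*((5 + 1) + 367) = 351*(6 + 367) = 351*373 = 130923)
-912938/Q = -912938/130923 = -912938*1/130923 = -70226/10071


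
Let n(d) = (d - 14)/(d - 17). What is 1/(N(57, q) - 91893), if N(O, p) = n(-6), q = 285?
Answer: -23/2113519 ≈ -1.0882e-5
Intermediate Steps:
n(d) = (-14 + d)/(-17 + d)
N(O, p) = 20/23 (N(O, p) = (-14 - 6)/(-17 - 6) = -20/(-23) = -1/23*(-20) = 20/23)
1/(N(57, q) - 91893) = 1/(20/23 - 91893) = 1/(-2113519/23) = -23/2113519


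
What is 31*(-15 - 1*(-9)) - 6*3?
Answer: -204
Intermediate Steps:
31*(-15 - 1*(-9)) - 6*3 = 31*(-15 + 9) - 18 = 31*(-6) - 18 = -186 - 18 = -204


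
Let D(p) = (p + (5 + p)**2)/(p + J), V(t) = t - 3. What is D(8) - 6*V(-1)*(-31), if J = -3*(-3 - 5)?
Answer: -23631/32 ≈ -738.47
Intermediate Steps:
V(t) = -3 + t
J = 24 (J = -3*(-8) = 24)
D(p) = (p + (5 + p)**2)/(24 + p) (D(p) = (p + (5 + p)**2)/(p + 24) = (p + (5 + p)**2)/(24 + p))
D(8) - 6*V(-1)*(-31) = (8 + (5 + 8)**2)/(24 + 8) - 6*(-3 - 1)*(-31) = (8 + 13**2)/32 - 6*(-4)*(-31) = (8 + 169)/32 + 24*(-31) = (1/32)*177 - 744 = 177/32 - 744 = -23631/32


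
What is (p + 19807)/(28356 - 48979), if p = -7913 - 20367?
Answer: 8473/20623 ≈ 0.41085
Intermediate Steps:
p = -28280
(p + 19807)/(28356 - 48979) = (-28280 + 19807)/(28356 - 48979) = -8473/(-20623) = -8473*(-1/20623) = 8473/20623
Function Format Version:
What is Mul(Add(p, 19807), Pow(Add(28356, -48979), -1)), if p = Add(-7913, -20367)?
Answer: Rational(8473, 20623) ≈ 0.41085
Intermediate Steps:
p = -28280
Mul(Add(p, 19807), Pow(Add(28356, -48979), -1)) = Mul(Add(-28280, 19807), Pow(Add(28356, -48979), -1)) = Mul(-8473, Pow(-20623, -1)) = Mul(-8473, Rational(-1, 20623)) = Rational(8473, 20623)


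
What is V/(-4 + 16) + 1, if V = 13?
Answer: 25/12 ≈ 2.0833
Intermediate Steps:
V/(-4 + 16) + 1 = 13/(-4 + 16) + 1 = 13/12 + 1 = 25/12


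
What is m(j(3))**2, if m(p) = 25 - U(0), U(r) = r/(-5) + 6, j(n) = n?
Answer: 361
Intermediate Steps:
U(r) = 6 - r/5 (U(r) = -r/5 + 6 = 6 - r/5)
m(p) = 19 (m(p) = 25 - (6 - 1/5*0) = 25 - (6 + 0) = 25 - 1*6 = 25 - 6 = 19)
m(j(3))**2 = 19**2 = 361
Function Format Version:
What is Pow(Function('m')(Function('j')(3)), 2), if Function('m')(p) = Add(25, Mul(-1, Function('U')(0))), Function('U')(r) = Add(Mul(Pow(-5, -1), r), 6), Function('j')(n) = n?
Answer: 361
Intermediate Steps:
Function('U')(r) = Add(6, Mul(Rational(-1, 5), r)) (Function('U')(r) = Add(Mul(Rational(-1, 5), r), 6) = Add(6, Mul(Rational(-1, 5), r)))
Function('m')(p) = 19 (Function('m')(p) = Add(25, Mul(-1, Add(6, Mul(Rational(-1, 5), 0)))) = Add(25, Mul(-1, Add(6, 0))) = Add(25, Mul(-1, 6)) = Add(25, -6) = 19)
Pow(Function('m')(Function('j')(3)), 2) = Pow(19, 2) = 361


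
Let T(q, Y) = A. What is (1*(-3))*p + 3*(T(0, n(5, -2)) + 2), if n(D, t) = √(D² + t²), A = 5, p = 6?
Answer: 3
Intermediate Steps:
T(q, Y) = 5
(1*(-3))*p + 3*(T(0, n(5, -2)) + 2) = (1*(-3))*6 + 3*(5 + 2) = -3*6 + 3*7 = -18 + 21 = 3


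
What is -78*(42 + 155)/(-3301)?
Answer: 15366/3301 ≈ 4.6550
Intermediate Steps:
-78*(42 + 155)/(-3301) = -78*197*(-1/3301) = -15366*(-1/3301) = 15366/3301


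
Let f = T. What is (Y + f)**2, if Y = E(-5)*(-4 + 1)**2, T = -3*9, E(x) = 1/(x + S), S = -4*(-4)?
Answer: 82944/121 ≈ 685.49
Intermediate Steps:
S = 16
E(x) = 1/(16 + x) (E(x) = 1/(x + 16) = 1/(16 + x))
T = -27
f = -27
Y = 9/11 (Y = (-4 + 1)**2/(16 - 5) = (-3)**2/11 = (1/11)*9 = 9/11 ≈ 0.81818)
(Y + f)**2 = (9/11 - 27)**2 = (-288/11)**2 = 82944/121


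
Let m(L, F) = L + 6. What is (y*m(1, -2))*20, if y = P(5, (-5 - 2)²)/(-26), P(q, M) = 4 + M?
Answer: -3710/13 ≈ -285.38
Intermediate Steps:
m(L, F) = 6 + L
y = -53/26 (y = (4 + (-5 - 2)²)/(-26) = (4 + (-7)²)*(-1/26) = (4 + 49)*(-1/26) = 53*(-1/26) = -53/26 ≈ -2.0385)
(y*m(1, -2))*20 = -53*(6 + 1)/26*20 = -53/26*7*20 = -371/26*20 = -3710/13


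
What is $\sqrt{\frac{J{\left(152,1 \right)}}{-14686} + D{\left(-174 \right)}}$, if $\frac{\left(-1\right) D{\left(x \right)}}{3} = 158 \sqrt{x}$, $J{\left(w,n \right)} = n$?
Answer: $\frac{\sqrt{-14686 - 102231654504 i \sqrt{174}}}{14686} \approx 55.913 - 55.913 i$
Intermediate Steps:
$D{\left(x \right)} = - 474 \sqrt{x}$ ($D{\left(x \right)} = - 3 \cdot 158 \sqrt{x} = - 474 \sqrt{x}$)
$\sqrt{\frac{J{\left(152,1 \right)}}{-14686} + D{\left(-174 \right)}} = \sqrt{1 \frac{1}{-14686} - 474 \sqrt{-174}} = \sqrt{1 \left(- \frac{1}{14686}\right) - 474 i \sqrt{174}} = \sqrt{- \frac{1}{14686} - 474 i \sqrt{174}}$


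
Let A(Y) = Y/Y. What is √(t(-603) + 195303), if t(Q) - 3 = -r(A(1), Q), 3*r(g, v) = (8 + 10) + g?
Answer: √1757697/3 ≈ 441.93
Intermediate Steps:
A(Y) = 1
r(g, v) = 6 + g/3 (r(g, v) = ((8 + 10) + g)/3 = (18 + g)/3 = 6 + g/3)
t(Q) = -10/3 (t(Q) = 3 - (6 + (⅓)*1) = 3 - (6 + ⅓) = 3 - 1*19/3 = 3 - 19/3 = -10/3)
√(t(-603) + 195303) = √(-10/3 + 195303) = √(585899/3) = √1757697/3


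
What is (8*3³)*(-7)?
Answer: -1512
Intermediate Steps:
(8*3³)*(-7) = (8*27)*(-7) = 216*(-7) = -1512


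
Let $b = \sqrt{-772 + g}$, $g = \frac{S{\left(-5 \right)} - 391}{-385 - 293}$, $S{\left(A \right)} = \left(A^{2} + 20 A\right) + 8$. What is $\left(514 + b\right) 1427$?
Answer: $733478 + \frac{52799 i \sqrt{64749}}{339} \approx 7.3348 \cdot 10^{5} + 39632.0 i$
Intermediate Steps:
$S{\left(A \right)} = 8 + A^{2} + 20 A$
$g = \frac{229}{339}$ ($g = \frac{\left(8 + \left(-5\right)^{2} + 20 \left(-5\right)\right) - 391}{-385 - 293} = \frac{\left(8 + 25 - 100\right) - 391}{-678} = \left(-67 - 391\right) \left(- \frac{1}{678}\right) = \left(-458\right) \left(- \frac{1}{678}\right) = \frac{229}{339} \approx 0.67552$)
$b = \frac{37 i \sqrt{64749}}{339}$ ($b = \sqrt{-772 + \frac{229}{339}} = \sqrt{- \frac{261479}{339}} = \frac{37 i \sqrt{64749}}{339} \approx 27.773 i$)
$\left(514 + b\right) 1427 = \left(514 + \frac{37 i \sqrt{64749}}{339}\right) 1427 = 733478 + \frac{52799 i \sqrt{64749}}{339}$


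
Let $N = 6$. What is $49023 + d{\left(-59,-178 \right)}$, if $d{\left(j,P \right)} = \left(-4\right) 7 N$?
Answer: $48855$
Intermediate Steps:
$d{\left(j,P \right)} = -168$ ($d{\left(j,P \right)} = \left(-4\right) 7 \cdot 6 = \left(-28\right) 6 = -168$)
$49023 + d{\left(-59,-178 \right)} = 49023 - 168 = 48855$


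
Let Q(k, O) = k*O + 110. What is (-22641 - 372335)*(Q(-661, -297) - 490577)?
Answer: 116182190400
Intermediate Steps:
Q(k, O) = 110 + O*k (Q(k, O) = O*k + 110 = 110 + O*k)
(-22641 - 372335)*(Q(-661, -297) - 490577) = (-22641 - 372335)*((110 - 297*(-661)) - 490577) = -394976*((110 + 196317) - 490577) = -394976*(196427 - 490577) = -394976*(-294150) = 116182190400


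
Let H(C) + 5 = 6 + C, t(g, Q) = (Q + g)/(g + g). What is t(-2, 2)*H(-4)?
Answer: 0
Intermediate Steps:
t(g, Q) = (Q + g)/(2*g) (t(g, Q) = (Q + g)/((2*g)) = (Q + g)*(1/(2*g)) = (Q + g)/(2*g))
H(C) = 1 + C (H(C) = -5 + (6 + C) = 1 + C)
t(-2, 2)*H(-4) = ((1/2)*(2 - 2)/(-2))*(1 - 4) = ((1/2)*(-1/2)*0)*(-3) = 0*(-3) = 0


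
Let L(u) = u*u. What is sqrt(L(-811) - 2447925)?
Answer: 2*I*sqrt(447551) ≈ 1338.0*I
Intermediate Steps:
L(u) = u**2
sqrt(L(-811) - 2447925) = sqrt((-811)**2 - 2447925) = sqrt(657721 - 2447925) = sqrt(-1790204) = 2*I*sqrt(447551)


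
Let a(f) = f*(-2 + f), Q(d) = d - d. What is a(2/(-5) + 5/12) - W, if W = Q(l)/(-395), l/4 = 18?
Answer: -119/3600 ≈ -0.033056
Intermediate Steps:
l = 72 (l = 4*18 = 72)
Q(d) = 0
W = 0 (W = 0/(-395) = 0*(-1/395) = 0)
a(2/(-5) + 5/12) - W = (2/(-5) + 5/12)*(-2 + (2/(-5) + 5/12)) - 1*0 = (2*(-⅕) + 5*(1/12))*(-2 + (2*(-⅕) + 5*(1/12))) + 0 = (-⅖ + 5/12)*(-2 + (-⅖ + 5/12)) + 0 = (-2 + 1/60)/60 + 0 = (1/60)*(-119/60) + 0 = -119/3600 + 0 = -119/3600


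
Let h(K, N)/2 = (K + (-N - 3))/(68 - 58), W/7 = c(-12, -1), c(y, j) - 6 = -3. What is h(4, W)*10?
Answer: -40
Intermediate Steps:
c(y, j) = 3 (c(y, j) = 6 - 3 = 3)
W = 21 (W = 7*3 = 21)
h(K, N) = -3/5 - N/5 + K/5 (h(K, N) = 2*((K + (-N - 3))/(68 - 58)) = 2*((K + (-3 - N))/10) = 2*((-3 + K - N)*(1/10)) = 2*(-3/10 - N/10 + K/10) = -3/5 - N/5 + K/5)
h(4, W)*10 = (-3/5 - 1/5*21 + (1/5)*4)*10 = (-3/5 - 21/5 + 4/5)*10 = -4*10 = -40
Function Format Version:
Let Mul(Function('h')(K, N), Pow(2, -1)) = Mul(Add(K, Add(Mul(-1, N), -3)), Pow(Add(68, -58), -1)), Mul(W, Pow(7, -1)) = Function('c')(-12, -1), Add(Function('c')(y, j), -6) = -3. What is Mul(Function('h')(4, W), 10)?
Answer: -40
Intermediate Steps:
Function('c')(y, j) = 3 (Function('c')(y, j) = Add(6, -3) = 3)
W = 21 (W = Mul(7, 3) = 21)
Function('h')(K, N) = Add(Rational(-3, 5), Mul(Rational(-1, 5), N), Mul(Rational(1, 5), K)) (Function('h')(K, N) = Mul(2, Mul(Add(K, Add(Mul(-1, N), -3)), Pow(Add(68, -58), -1))) = Mul(2, Mul(Add(K, Add(-3, Mul(-1, N))), Pow(10, -1))) = Mul(2, Mul(Add(-3, K, Mul(-1, N)), Rational(1, 10))) = Mul(2, Add(Rational(-3, 10), Mul(Rational(-1, 10), N), Mul(Rational(1, 10), K))) = Add(Rational(-3, 5), Mul(Rational(-1, 5), N), Mul(Rational(1, 5), K)))
Mul(Function('h')(4, W), 10) = Mul(Add(Rational(-3, 5), Mul(Rational(-1, 5), 21), Mul(Rational(1, 5), 4)), 10) = Mul(Add(Rational(-3, 5), Rational(-21, 5), Rational(4, 5)), 10) = Mul(-4, 10) = -40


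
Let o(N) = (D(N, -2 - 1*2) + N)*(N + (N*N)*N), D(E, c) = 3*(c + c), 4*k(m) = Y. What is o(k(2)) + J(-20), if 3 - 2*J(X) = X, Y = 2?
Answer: -51/16 ≈ -3.1875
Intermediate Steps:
k(m) = 1/2 (k(m) = (1/4)*2 = 1/2)
D(E, c) = 6*c (D(E, c) = 3*(2*c) = 6*c)
J(X) = 3/2 - X/2
o(N) = (-24 + N)*(N + N**3) (o(N) = (6*(-2 - 1*2) + N)*(N + (N*N)*N) = (6*(-2 - 2) + N)*(N + N**2*N) = (6*(-4) + N)*(N + N**3) = (-24 + N)*(N + N**3))
o(k(2)) + J(-20) = (-24 + 1/2 + (1/2)**3 - 24*(1/2)**2)/2 + (3/2 - 1/2*(-20)) = (-24 + 1/2 + 1/8 - 24*1/4)/2 + (3/2 + 10) = (-24 + 1/2 + 1/8 - 6)/2 + 23/2 = (1/2)*(-235/8) + 23/2 = -235/16 + 23/2 = -51/16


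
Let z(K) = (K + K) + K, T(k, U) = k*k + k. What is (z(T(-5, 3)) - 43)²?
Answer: 289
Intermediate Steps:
T(k, U) = k + k² (T(k, U) = k² + k = k + k²)
z(K) = 3*K (z(K) = 2*K + K = 3*K)
(z(T(-5, 3)) - 43)² = (3*(-5*(1 - 5)) - 43)² = (3*(-5*(-4)) - 43)² = (3*20 - 43)² = (60 - 43)² = 17² = 289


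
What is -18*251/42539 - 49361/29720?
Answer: -2234042539/1264259080 ≈ -1.7671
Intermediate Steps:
-18*251/42539 - 49361/29720 = -4518*1/42539 - 49361*1/29720 = -4518/42539 - 49361/29720 = -2234042539/1264259080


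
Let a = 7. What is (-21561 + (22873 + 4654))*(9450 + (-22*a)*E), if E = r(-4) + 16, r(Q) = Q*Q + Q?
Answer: 30653308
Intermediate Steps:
r(Q) = Q + Q² (r(Q) = Q² + Q = Q + Q²)
E = 28 (E = -4*(1 - 4) + 16 = -4*(-3) + 16 = 12 + 16 = 28)
(-21561 + (22873 + 4654))*(9450 + (-22*a)*E) = (-21561 + (22873 + 4654))*(9450 - 22*7*28) = (-21561 + 27527)*(9450 - 154*28) = 5966*(9450 - 4312) = 5966*5138 = 30653308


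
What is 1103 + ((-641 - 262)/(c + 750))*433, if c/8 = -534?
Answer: 1425255/1174 ≈ 1214.0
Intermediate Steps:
c = -4272 (c = 8*(-534) = -4272)
1103 + ((-641 - 262)/(c + 750))*433 = 1103 + ((-641 - 262)/(-4272 + 750))*433 = 1103 - 903/(-3522)*433 = 1103 - 903*(-1/3522)*433 = 1103 + (301/1174)*433 = 1103 + 130333/1174 = 1425255/1174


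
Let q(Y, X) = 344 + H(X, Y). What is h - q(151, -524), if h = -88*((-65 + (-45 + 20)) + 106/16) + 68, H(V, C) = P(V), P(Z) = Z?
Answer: 7585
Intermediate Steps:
H(V, C) = V
q(Y, X) = 344 + X
h = 7405 (h = -88*((-65 - 25) + 106*(1/16)) + 68 = -88*(-90 + 53/8) + 68 = -88*(-667/8) + 68 = 7337 + 68 = 7405)
h - q(151, -524) = 7405 - (344 - 524) = 7405 - 1*(-180) = 7405 + 180 = 7585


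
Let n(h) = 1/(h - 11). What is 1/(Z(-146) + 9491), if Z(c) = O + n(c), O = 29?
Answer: 157/1494639 ≈ 0.00010504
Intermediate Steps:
n(h) = 1/(-11 + h)
Z(c) = 29 + 1/(-11 + c)
1/(Z(-146) + 9491) = 1/((-318 + 29*(-146))/(-11 - 146) + 9491) = 1/((-318 - 4234)/(-157) + 9491) = 1/(-1/157*(-4552) + 9491) = 1/(4552/157 + 9491) = 1/(1494639/157) = 157/1494639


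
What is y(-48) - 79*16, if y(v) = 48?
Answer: -1216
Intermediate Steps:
y(-48) - 79*16 = 48 - 79*16 = 48 - 1*1264 = 48 - 1264 = -1216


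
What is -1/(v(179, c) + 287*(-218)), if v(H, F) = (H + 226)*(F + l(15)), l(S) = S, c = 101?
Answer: 1/15586 ≈ 6.4160e-5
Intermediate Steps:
v(H, F) = (15 + F)*(226 + H) (v(H, F) = (H + 226)*(F + 15) = (226 + H)*(15 + F) = (15 + F)*(226 + H))
-1/(v(179, c) + 287*(-218)) = -1/((3390 + 15*179 + 226*101 + 101*179) + 287*(-218)) = -1/((3390 + 2685 + 22826 + 18079) - 62566) = -1/(46980 - 62566) = -1/(-15586) = -1*(-1/15586) = 1/15586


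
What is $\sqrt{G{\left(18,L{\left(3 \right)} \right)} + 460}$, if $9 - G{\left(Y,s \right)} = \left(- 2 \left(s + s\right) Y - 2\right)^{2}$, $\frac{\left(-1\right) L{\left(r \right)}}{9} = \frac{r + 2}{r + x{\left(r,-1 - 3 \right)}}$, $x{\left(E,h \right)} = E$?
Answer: $5 i \sqrt{11559} \approx 537.56 i$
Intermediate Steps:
$L{\left(r \right)} = - \frac{9 \left(2 + r\right)}{2 r}$ ($L{\left(r \right)} = - 9 \frac{r + 2}{r + r} = - 9 \frac{2 + r}{2 r} = - \frac{9 \left(2 + r\right)}{2 r}$)
$G{\left(Y,s \right)} = 9 - \left(-2 - 4 Y s\right)^{2}$ ($G{\left(Y,s \right)} = 9 - \left(- 2 \left(s + s\right) Y - 2\right)^{2} = 9 - \left(- 2 \cdot 2 s Y - 2\right)^{2} = 9 - \left(- 4 s Y - 2\right)^{2} = 9 - \left(- 4 Y s - 2\right)^{2} = 9 - \left(-2 - 4 Y s\right)^{2}$)
$\sqrt{G{\left(18,L{\left(3 \right)} \right)} + 460} = \sqrt{\left(9 - 4 \left(1 + 2 \cdot 18 \left(- \frac{9}{2} - \frac{9}{3}\right)\right)^{2}\right) + 460} = \sqrt{\left(9 - 4 \left(1 + 2 \cdot 18 \left(- \frac{9}{2} - 3\right)\right)^{2}\right) + 460} = \sqrt{\left(9 - 4 \left(1 + 2 \cdot 18 \left(- \frac{15}{2}\right)\right)^{2}\right) + 460} = \sqrt{\left(9 - 4 \left(1 - 270\right)^{2}\right) + 460} = \sqrt{\left(9 - 4 \left(-269\right)^{2}\right) + 460} = \sqrt{\left(9 - 289444\right) + 460} = \sqrt{-289435 + 460} = \sqrt{-288975} = 5 i \sqrt{11559}$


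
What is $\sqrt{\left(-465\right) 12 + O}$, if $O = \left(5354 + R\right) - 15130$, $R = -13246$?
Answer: $3 i \sqrt{3178} \approx 169.12 i$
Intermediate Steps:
$O = -23022$ ($O = \left(5354 - 13246\right) - 15130 = -7892 - 15130 = -23022$)
$\sqrt{\left(-465\right) 12 + O} = \sqrt{\left(-465\right) 12 - 23022} = \sqrt{-5580 - 23022} = \sqrt{-28602} = 3 i \sqrt{3178}$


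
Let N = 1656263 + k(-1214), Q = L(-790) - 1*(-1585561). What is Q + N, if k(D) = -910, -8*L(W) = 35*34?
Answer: 12963061/4 ≈ 3.2408e+6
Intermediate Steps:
L(W) = -595/4 (L(W) = -35*34/8 = -⅛*1190 = -595/4)
Q = 6341649/4 (Q = -595/4 - 1*(-1585561) = -595/4 + 1585561 = 6341649/4 ≈ 1.5854e+6)
N = 1655353 (N = 1656263 - 910 = 1655353)
Q + N = 6341649/4 + 1655353 = 12963061/4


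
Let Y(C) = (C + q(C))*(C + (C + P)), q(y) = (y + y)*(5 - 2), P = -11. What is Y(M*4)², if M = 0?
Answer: 0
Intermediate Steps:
q(y) = 6*y (q(y) = (2*y)*3 = 6*y)
Y(C) = 7*C*(-11 + 2*C) (Y(C) = (C + 6*C)*(C + (C - 11)) = (7*C)*(C + (-11 + C)) = (7*C)*(-11 + 2*C) = 7*C*(-11 + 2*C))
Y(M*4)² = (7*(0*4)*(-11 + 2*(0*4)))² = (7*0*(-11 + 2*0))² = (7*0*(-11 + 0))² = (7*0*(-11))² = 0² = 0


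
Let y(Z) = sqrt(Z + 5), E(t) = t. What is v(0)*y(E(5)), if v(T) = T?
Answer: 0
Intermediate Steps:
y(Z) = sqrt(5 + Z)
v(0)*y(E(5)) = 0*sqrt(5 + 5) = 0*sqrt(10) = 0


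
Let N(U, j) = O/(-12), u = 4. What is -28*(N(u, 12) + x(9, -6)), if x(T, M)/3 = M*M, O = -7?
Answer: -9121/3 ≈ -3040.3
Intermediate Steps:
N(U, j) = 7/12 (N(U, j) = -7/(-12) = -7*(-1/12) = 7/12)
x(T, M) = 3*M² (x(T, M) = 3*(M*M) = 3*M²)
-28*(N(u, 12) + x(9, -6)) = -28*(7/12 + 3*(-6)²) = -28*(7/12 + 3*36) = -28*(7/12 + 108) = -28*1303/12 = -9121/3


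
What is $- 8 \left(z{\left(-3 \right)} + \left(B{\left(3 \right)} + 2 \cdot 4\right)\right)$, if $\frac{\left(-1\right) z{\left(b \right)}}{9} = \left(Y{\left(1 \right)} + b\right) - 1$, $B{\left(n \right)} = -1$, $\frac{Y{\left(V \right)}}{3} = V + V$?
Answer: $88$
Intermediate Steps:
$Y{\left(V \right)} = 6 V$ ($Y{\left(V \right)} = 3 \left(V + V\right) = 3 \cdot 2 V = 6 V$)
$z{\left(b \right)} = -45 - 9 b$ ($z{\left(b \right)} = - 9 \left(\left(6 \cdot 1 + b\right) - 1\right) = - 9 \left(\left(6 + b\right) - 1\right) = - 9 \left(5 + b\right) = -45 - 9 b$)
$- 8 \left(z{\left(-3 \right)} + \left(B{\left(3 \right)} + 2 \cdot 4\right)\right) = - 8 \left(\left(-45 - -27\right) + \left(-1 + 2 \cdot 4\right)\right) = - 8 \left(\left(-45 + 27\right) + \left(-1 + 8\right)\right) = - 8 \left(-18 + 7\right) = \left(-8\right) \left(-11\right) = 88$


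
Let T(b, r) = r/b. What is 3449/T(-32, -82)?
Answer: 55184/41 ≈ 1346.0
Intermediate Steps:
3449/T(-32, -82) = 3449/((-82/(-32))) = 3449/((-82*(-1/32))) = 3449/(41/16) = 3449*(16/41) = 55184/41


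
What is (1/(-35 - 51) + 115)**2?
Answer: 97792321/7396 ≈ 13222.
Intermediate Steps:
(1/(-35 - 51) + 115)**2 = (1/(-86) + 115)**2 = (-1/86 + 115)**2 = (9889/86)**2 = 97792321/7396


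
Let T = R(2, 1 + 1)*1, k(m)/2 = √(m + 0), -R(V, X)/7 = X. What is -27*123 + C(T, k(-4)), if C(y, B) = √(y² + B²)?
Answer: -3321 + 6*√5 ≈ -3307.6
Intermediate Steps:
R(V, X) = -7*X
k(m) = 2*√m (k(m) = 2*√(m + 0) = 2*√m)
T = -14 (T = -7*(1 + 1)*1 = -7*2*1 = -14*1 = -14)
C(y, B) = √(B² + y²)
-27*123 + C(T, k(-4)) = -27*123 + √((2*√(-4))² + (-14)²) = -3321 + √((2*(2*I))² + 196) = -3321 + √((4*I)² + 196) = -3321 + √(-16 + 196) = -3321 + √180 = -3321 + 6*√5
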